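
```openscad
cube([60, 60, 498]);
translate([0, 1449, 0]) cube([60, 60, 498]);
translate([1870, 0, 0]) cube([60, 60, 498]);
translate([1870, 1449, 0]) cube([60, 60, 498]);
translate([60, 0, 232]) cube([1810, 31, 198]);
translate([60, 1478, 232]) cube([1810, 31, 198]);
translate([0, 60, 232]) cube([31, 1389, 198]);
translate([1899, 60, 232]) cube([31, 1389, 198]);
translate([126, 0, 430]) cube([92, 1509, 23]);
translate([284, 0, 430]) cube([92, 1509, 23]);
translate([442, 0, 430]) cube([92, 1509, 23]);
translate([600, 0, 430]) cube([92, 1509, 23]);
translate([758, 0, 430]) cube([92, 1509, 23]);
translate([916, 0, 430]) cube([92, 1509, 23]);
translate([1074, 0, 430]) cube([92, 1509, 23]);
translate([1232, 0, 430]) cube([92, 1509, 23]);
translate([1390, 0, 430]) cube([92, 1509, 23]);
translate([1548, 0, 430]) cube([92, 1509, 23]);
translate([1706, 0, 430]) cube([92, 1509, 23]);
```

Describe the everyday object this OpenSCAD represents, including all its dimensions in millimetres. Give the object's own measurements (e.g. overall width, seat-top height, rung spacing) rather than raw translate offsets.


A bed frame 1930 mm long (x) by 1509 mm wide (y). Four 60×60 mm corner posts, 498 mm tall, at the corners of the footprint. Four rails of 31 mm thickness and 198 mm height run between adjacent posts with their undersides at z = 232 mm, their outer faces flush with the outside of the frame (the two x-running rails run between the posts' inner faces; the two y-running rails run between the posts' inner faces). 11 slats, each 92 mm wide (x) and 23 mm thick, lie across the top of the two x-running rails, running the full 1509 mm width of the frame in y; along x they sit between the end posts with a 66 mm gap after the −x posts and between neighbouring slats, leaving 72 mm before the +x posts.


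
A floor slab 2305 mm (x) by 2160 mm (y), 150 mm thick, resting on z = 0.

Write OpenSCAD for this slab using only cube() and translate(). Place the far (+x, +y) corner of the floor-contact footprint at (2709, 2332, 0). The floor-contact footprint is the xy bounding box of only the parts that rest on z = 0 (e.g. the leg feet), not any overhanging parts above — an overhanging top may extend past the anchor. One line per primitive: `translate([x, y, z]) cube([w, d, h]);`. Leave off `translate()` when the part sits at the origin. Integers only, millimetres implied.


translate([404, 172, 0]) cube([2305, 2160, 150]);


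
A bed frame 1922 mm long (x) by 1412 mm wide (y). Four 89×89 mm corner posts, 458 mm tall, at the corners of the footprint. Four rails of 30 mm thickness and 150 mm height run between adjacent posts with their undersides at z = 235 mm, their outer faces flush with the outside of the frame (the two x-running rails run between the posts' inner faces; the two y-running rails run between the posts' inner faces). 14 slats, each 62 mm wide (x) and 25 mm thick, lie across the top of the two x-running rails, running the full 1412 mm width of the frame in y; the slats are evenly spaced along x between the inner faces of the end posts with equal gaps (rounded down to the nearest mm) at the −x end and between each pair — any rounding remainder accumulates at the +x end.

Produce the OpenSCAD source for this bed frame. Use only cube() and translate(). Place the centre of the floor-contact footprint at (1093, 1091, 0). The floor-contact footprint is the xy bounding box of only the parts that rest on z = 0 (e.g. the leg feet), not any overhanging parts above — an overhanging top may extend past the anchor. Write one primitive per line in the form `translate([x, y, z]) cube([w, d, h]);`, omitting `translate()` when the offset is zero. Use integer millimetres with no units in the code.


translate([132, 385, 0]) cube([89, 89, 458]);
translate([132, 1708, 0]) cube([89, 89, 458]);
translate([1965, 385, 0]) cube([89, 89, 458]);
translate([1965, 1708, 0]) cube([89, 89, 458]);
translate([221, 385, 235]) cube([1744, 30, 150]);
translate([221, 1767, 235]) cube([1744, 30, 150]);
translate([132, 474, 235]) cube([30, 1234, 150]);
translate([2024, 474, 235]) cube([30, 1234, 150]);
translate([279, 385, 385]) cube([62, 1412, 25]);
translate([399, 385, 385]) cube([62, 1412, 25]);
translate([519, 385, 385]) cube([62, 1412, 25]);
translate([639, 385, 385]) cube([62, 1412, 25]);
translate([759, 385, 385]) cube([62, 1412, 25]);
translate([879, 385, 385]) cube([62, 1412, 25]);
translate([999, 385, 385]) cube([62, 1412, 25]);
translate([1119, 385, 385]) cube([62, 1412, 25]);
translate([1239, 385, 385]) cube([62, 1412, 25]);
translate([1359, 385, 385]) cube([62, 1412, 25]);
translate([1479, 385, 385]) cube([62, 1412, 25]);
translate([1599, 385, 385]) cube([62, 1412, 25]);
translate([1719, 385, 385]) cube([62, 1412, 25]);
translate([1839, 385, 385]) cube([62, 1412, 25]);


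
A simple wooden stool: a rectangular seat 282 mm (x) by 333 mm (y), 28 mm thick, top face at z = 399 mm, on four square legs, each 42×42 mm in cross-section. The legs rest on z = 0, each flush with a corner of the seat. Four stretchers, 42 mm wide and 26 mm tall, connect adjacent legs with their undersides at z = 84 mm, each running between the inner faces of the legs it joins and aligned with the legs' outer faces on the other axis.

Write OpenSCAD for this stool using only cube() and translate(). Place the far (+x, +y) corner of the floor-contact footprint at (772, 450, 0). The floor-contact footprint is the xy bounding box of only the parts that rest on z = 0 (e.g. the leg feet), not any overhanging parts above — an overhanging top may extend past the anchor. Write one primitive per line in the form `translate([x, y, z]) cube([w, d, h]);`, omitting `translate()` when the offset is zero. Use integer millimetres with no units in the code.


translate([490, 117, 371]) cube([282, 333, 28]);
translate([490, 117, 0]) cube([42, 42, 371]);
translate([730, 117, 0]) cube([42, 42, 371]);
translate([490, 408, 0]) cube([42, 42, 371]);
translate([730, 408, 0]) cube([42, 42, 371]);
translate([532, 117, 84]) cube([198, 42, 26]);
translate([532, 408, 84]) cube([198, 42, 26]);
translate([490, 159, 84]) cube([42, 249, 26]);
translate([730, 159, 84]) cube([42, 249, 26]);


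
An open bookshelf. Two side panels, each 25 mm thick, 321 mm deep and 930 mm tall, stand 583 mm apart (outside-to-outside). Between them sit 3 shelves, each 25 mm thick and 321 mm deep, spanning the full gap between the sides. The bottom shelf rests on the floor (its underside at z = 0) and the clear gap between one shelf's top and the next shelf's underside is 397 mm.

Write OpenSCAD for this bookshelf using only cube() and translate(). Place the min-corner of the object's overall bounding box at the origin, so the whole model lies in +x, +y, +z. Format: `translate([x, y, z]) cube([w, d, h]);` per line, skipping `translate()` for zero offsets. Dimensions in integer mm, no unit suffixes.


cube([25, 321, 930]);
translate([558, 0, 0]) cube([25, 321, 930]);
translate([25, 0, 0]) cube([533, 321, 25]);
translate([25, 0, 422]) cube([533, 321, 25]);
translate([25, 0, 844]) cube([533, 321, 25]);


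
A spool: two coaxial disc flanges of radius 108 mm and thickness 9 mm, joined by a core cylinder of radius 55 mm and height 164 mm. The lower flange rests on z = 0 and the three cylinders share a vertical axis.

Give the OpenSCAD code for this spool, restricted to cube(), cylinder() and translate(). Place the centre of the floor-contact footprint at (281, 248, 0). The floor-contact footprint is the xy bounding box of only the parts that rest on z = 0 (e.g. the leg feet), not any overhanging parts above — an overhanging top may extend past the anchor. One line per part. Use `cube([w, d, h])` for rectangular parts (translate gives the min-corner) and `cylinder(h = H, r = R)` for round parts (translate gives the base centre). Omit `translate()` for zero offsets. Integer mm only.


translate([281, 248, 0]) cylinder(h = 9, r = 108);
translate([281, 248, 9]) cylinder(h = 164, r = 55);
translate([281, 248, 173]) cylinder(h = 9, r = 108);


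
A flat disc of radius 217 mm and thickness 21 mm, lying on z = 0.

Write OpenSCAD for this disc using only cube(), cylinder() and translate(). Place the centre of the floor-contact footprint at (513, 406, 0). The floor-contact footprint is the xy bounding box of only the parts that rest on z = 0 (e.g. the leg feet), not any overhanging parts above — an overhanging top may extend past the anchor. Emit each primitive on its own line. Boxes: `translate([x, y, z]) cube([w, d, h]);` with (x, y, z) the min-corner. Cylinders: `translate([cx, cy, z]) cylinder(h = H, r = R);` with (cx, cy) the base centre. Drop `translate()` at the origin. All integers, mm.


translate([513, 406, 0]) cylinder(h = 21, r = 217);


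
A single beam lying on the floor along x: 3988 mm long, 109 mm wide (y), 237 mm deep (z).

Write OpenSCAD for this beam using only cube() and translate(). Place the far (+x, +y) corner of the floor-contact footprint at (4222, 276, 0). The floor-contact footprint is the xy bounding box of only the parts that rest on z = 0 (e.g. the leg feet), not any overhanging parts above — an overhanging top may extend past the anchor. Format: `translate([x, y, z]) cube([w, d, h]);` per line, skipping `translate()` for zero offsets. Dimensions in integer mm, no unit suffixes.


translate([234, 167, 0]) cube([3988, 109, 237]);


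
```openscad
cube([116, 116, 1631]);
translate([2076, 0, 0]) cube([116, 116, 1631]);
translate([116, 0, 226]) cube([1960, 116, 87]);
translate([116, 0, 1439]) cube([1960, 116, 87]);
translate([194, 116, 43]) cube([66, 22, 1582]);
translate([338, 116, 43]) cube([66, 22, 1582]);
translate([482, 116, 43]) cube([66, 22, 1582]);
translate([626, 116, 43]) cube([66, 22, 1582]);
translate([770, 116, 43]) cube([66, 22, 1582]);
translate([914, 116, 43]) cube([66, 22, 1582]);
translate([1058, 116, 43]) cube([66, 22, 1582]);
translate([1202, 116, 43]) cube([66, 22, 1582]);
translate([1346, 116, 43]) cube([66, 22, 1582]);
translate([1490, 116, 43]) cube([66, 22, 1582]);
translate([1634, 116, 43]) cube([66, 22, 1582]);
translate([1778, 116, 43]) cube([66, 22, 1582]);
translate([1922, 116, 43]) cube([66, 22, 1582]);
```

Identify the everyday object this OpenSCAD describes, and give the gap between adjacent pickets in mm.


A fence section. The picket gap is 78 mm.

Two posts, two rails, 13 pickets — a fence section. Span 1960 mm holds 13 pickets of 66 mm with 14 equal gaps: ⌊(1960 − 13·66) / 14⌋ = 78 mm.


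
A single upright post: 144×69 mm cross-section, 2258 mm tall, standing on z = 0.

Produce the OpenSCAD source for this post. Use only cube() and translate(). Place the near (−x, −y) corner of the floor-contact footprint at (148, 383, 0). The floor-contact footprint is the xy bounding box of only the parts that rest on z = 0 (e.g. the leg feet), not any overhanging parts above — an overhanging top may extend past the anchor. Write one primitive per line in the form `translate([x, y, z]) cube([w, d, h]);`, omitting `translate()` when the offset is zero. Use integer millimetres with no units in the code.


translate([148, 383, 0]) cube([144, 69, 2258]);


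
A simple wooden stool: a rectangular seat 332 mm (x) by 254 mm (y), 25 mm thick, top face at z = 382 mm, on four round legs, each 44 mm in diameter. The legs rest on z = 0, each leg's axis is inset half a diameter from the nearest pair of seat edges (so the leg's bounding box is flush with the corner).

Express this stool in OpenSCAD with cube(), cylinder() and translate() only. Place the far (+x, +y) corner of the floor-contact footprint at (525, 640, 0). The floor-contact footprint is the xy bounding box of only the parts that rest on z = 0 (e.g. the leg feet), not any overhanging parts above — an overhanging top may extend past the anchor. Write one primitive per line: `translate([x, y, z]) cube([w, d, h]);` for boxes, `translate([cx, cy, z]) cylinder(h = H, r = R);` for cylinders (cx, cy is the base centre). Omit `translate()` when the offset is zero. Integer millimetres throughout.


translate([193, 386, 357]) cube([332, 254, 25]);
translate([215, 408, 0]) cylinder(h = 357, r = 22);
translate([503, 408, 0]) cylinder(h = 357, r = 22);
translate([215, 618, 0]) cylinder(h = 357, r = 22);
translate([503, 618, 0]) cylinder(h = 357, r = 22);


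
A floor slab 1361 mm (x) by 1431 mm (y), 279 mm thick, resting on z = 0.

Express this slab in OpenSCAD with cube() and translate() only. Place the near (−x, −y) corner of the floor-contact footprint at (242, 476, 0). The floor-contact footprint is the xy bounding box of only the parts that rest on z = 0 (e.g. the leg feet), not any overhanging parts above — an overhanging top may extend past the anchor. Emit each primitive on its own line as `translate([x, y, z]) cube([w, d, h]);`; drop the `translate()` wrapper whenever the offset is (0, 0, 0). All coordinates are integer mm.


translate([242, 476, 0]) cube([1361, 1431, 279]);


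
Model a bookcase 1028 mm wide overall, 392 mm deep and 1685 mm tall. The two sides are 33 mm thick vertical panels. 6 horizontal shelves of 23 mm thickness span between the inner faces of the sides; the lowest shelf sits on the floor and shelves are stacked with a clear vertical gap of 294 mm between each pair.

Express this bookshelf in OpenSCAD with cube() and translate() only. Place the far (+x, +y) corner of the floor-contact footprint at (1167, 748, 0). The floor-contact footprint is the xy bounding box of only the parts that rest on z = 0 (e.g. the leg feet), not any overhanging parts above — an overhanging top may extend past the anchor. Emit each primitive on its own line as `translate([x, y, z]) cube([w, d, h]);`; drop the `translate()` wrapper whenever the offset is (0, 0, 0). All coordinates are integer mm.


translate([139, 356, 0]) cube([33, 392, 1685]);
translate([1134, 356, 0]) cube([33, 392, 1685]);
translate([172, 356, 0]) cube([962, 392, 23]);
translate([172, 356, 317]) cube([962, 392, 23]);
translate([172, 356, 634]) cube([962, 392, 23]);
translate([172, 356, 951]) cube([962, 392, 23]);
translate([172, 356, 1268]) cube([962, 392, 23]);
translate([172, 356, 1585]) cube([962, 392, 23]);


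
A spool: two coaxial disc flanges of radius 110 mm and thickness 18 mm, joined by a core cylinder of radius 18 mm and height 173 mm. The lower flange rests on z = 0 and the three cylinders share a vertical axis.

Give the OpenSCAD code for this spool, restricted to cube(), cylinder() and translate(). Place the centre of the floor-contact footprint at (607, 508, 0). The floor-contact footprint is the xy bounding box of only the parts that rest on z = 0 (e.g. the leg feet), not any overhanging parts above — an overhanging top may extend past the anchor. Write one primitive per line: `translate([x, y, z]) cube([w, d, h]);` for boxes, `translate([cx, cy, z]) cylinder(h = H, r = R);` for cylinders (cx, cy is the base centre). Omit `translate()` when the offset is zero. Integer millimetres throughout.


translate([607, 508, 0]) cylinder(h = 18, r = 110);
translate([607, 508, 18]) cylinder(h = 173, r = 18);
translate([607, 508, 191]) cylinder(h = 18, r = 110);


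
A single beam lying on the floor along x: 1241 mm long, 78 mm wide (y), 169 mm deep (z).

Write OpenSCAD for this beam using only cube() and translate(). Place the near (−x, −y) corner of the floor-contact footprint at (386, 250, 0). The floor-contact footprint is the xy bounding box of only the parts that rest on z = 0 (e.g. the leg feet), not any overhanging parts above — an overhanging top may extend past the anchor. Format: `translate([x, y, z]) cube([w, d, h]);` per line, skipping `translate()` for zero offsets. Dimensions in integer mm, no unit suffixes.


translate([386, 250, 0]) cube([1241, 78, 169]);


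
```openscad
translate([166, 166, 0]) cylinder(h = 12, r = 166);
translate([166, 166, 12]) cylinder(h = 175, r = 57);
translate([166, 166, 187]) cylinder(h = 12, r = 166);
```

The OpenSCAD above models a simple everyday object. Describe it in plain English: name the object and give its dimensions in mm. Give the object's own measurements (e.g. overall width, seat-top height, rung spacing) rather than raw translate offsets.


A spool: two coaxial disc flanges of radius 166 mm and thickness 12 mm, joined by a core cylinder of radius 57 mm and height 175 mm. The lower flange rests on z = 0 and the three cylinders share a vertical axis.


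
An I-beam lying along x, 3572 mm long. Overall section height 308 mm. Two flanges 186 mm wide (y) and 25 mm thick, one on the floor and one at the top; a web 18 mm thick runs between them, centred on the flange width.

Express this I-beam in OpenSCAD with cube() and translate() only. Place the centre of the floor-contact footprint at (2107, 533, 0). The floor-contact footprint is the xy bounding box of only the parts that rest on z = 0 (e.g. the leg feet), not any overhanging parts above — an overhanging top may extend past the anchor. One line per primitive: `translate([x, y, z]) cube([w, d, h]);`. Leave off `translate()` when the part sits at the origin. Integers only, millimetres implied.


translate([321, 440, 0]) cube([3572, 186, 25]);
translate([321, 524, 25]) cube([3572, 18, 258]);
translate([321, 440, 283]) cube([3572, 186, 25]);


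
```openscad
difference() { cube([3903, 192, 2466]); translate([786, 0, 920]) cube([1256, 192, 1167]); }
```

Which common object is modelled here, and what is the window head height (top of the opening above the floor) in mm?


A wall with a window opening. The window head height is 2087 mm.

A wall with a rectangular opening subtracted — a window. Sill at z = 920, opening 1167 mm tall, so the head is at 920 + 1167 = 2087 mm.


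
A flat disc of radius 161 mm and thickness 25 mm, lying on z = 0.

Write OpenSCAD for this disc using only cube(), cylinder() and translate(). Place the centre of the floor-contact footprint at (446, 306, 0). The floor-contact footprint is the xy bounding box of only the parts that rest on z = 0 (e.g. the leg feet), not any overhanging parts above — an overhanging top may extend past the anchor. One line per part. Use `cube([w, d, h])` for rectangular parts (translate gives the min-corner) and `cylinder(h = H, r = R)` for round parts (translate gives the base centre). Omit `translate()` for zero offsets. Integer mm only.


translate([446, 306, 0]) cylinder(h = 25, r = 161);


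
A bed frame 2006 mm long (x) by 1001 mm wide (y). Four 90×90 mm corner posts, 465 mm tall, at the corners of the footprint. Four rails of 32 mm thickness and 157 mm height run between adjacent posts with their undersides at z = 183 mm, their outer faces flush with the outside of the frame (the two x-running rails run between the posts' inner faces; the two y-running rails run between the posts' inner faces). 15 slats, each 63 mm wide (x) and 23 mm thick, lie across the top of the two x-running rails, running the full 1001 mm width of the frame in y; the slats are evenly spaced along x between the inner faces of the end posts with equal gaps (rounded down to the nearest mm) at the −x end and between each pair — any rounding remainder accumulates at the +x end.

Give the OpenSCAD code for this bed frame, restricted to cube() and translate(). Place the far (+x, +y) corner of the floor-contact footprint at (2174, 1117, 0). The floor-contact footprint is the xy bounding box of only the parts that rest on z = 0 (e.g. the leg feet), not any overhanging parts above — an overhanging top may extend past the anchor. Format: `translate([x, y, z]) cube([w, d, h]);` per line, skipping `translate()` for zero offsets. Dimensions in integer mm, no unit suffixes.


translate([168, 116, 0]) cube([90, 90, 465]);
translate([168, 1027, 0]) cube([90, 90, 465]);
translate([2084, 116, 0]) cube([90, 90, 465]);
translate([2084, 1027, 0]) cube([90, 90, 465]);
translate([258, 116, 183]) cube([1826, 32, 157]);
translate([258, 1085, 183]) cube([1826, 32, 157]);
translate([168, 206, 183]) cube([32, 821, 157]);
translate([2142, 206, 183]) cube([32, 821, 157]);
translate([313, 116, 340]) cube([63, 1001, 23]);
translate([431, 116, 340]) cube([63, 1001, 23]);
translate([549, 116, 340]) cube([63, 1001, 23]);
translate([667, 116, 340]) cube([63, 1001, 23]);
translate([785, 116, 340]) cube([63, 1001, 23]);
translate([903, 116, 340]) cube([63, 1001, 23]);
translate([1021, 116, 340]) cube([63, 1001, 23]);
translate([1139, 116, 340]) cube([63, 1001, 23]);
translate([1257, 116, 340]) cube([63, 1001, 23]);
translate([1375, 116, 340]) cube([63, 1001, 23]);
translate([1493, 116, 340]) cube([63, 1001, 23]);
translate([1611, 116, 340]) cube([63, 1001, 23]);
translate([1729, 116, 340]) cube([63, 1001, 23]);
translate([1847, 116, 340]) cube([63, 1001, 23]);
translate([1965, 116, 340]) cube([63, 1001, 23]);


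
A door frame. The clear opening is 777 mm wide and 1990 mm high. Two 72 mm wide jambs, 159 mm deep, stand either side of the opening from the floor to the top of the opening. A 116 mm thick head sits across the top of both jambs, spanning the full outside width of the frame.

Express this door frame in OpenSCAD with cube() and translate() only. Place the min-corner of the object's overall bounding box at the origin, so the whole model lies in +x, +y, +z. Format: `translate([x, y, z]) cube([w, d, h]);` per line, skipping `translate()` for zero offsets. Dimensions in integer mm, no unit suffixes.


cube([72, 159, 1990]);
translate([849, 0, 0]) cube([72, 159, 1990]);
translate([0, 0, 1990]) cube([921, 159, 116]);


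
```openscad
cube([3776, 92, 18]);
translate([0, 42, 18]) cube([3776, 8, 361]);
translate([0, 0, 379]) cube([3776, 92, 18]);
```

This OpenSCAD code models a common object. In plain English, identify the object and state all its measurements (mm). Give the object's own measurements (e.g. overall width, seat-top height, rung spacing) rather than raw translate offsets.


An I-beam lying along x, 3776 mm long. Overall section height 397 mm. Two flanges 92 mm wide (y) and 18 mm thick, one on the floor and one at the top; a web 8 mm thick runs between them, centred on the flange width.


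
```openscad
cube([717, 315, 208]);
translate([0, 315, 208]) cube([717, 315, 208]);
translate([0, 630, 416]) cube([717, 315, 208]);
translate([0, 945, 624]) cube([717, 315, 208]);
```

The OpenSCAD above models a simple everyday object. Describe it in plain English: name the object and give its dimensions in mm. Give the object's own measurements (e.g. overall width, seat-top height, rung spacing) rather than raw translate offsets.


A straight staircase of 4 solid steps. Each step is 717 mm wide (x), 315 mm deep (y, the going) and 208 mm tall (the rise). The first step rests on the floor; each subsequent step sits one going further in +y and one rise higher in +z, directly behind and above the previous step with no overlap.


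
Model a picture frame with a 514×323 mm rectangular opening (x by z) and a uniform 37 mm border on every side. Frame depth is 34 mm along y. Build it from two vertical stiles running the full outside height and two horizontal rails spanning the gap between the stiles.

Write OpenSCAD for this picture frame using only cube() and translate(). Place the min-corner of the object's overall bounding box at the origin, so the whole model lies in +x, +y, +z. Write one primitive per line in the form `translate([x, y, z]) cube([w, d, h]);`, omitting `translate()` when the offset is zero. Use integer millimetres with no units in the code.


cube([37, 34, 397]);
translate([551, 0, 0]) cube([37, 34, 397]);
translate([37, 0, 0]) cube([514, 34, 37]);
translate([37, 0, 360]) cube([514, 34, 37]);


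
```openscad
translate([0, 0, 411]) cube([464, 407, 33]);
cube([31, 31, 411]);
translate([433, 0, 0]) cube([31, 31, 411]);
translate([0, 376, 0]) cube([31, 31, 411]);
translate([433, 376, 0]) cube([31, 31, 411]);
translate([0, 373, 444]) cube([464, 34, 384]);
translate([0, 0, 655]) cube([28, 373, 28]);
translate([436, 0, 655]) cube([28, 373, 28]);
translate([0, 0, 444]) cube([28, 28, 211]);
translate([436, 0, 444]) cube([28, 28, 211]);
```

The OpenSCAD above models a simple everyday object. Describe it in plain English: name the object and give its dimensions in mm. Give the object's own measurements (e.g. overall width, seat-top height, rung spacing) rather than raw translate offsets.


A chair. The seat is a 464×407×33 mm slab with its top at z = 444 mm, on four 31×31 mm corner legs (flush with the seat edges, standing on z = 0). A flat backrest 34 mm thick, 384 mm tall, spans the full seat width and rises from the seat top along its +y edge, rear face flush with the rear of the seat. Two armrests of 28×28 mm section run along each side from the seat's front edge to the front of the backrest, top faces 239 mm above the seat top and outer faces flush with the seat's x-edges; a 28×28 mm post under the front of each armrest stands on the seat at the front corner.


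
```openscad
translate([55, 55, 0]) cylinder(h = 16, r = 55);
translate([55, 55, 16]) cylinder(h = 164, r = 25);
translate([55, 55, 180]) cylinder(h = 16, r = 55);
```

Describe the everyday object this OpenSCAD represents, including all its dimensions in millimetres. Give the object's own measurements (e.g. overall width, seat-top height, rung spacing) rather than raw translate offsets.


A spool: two coaxial disc flanges of radius 55 mm and thickness 16 mm, joined by a core cylinder of radius 25 mm and height 164 mm. The lower flange rests on z = 0 and the three cylinders share a vertical axis.


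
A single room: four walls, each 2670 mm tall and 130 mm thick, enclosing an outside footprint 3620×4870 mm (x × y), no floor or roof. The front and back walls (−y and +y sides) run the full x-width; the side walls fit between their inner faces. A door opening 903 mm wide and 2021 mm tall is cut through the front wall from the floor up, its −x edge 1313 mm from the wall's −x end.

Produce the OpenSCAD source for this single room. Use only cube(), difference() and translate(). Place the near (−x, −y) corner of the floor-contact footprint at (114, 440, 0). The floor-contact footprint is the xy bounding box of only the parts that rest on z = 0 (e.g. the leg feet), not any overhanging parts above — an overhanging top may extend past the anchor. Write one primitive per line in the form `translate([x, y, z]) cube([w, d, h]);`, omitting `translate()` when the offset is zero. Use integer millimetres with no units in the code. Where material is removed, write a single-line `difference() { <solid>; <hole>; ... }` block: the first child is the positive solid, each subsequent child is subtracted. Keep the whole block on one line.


difference() { translate([114, 440, 0]) cube([3620, 130, 2670]); translate([1427, 440, 0]) cube([903, 130, 2021]); }
translate([114, 5180, 0]) cube([3620, 130, 2670]);
translate([114, 570, 0]) cube([130, 4610, 2670]);
translate([3604, 570, 0]) cube([130, 4610, 2670]);


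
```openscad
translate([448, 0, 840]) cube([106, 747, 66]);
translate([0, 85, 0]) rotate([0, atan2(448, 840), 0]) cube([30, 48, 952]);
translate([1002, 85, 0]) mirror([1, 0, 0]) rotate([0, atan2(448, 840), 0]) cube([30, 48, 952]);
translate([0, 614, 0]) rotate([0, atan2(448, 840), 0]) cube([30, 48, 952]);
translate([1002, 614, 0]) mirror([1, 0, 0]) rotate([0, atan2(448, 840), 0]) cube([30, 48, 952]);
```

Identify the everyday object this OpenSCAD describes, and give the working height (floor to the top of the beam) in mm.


A sawhorse. The overall height is 906 mm.

A beam across two mirrored pairs of raked legs — a sawhorse. The beam's underside is at z = 840 (matching the legs' vertical rise in atan2(448, 840)) and the beam is 66 mm tall, so its top is at 840 + 66 = 906 mm. The raked legs top out at the beam's underside, so that is the highest point.


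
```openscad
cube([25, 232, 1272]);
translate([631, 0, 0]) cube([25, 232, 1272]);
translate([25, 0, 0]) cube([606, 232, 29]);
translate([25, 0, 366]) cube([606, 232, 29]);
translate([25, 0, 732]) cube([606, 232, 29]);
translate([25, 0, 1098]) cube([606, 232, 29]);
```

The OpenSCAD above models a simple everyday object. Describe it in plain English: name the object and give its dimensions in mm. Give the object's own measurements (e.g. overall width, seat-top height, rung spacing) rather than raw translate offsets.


An open bookshelf. Two side panels, each 25 mm thick, 232 mm deep and 1272 mm tall, stand 656 mm apart (outside-to-outside). Between them sit 4 shelves, each 29 mm thick and 232 mm deep, spanning the full gap between the sides. The bottom shelf rests on the floor (its underside at z = 0) and the clear gap between one shelf's top and the next shelf's underside is 337 mm.


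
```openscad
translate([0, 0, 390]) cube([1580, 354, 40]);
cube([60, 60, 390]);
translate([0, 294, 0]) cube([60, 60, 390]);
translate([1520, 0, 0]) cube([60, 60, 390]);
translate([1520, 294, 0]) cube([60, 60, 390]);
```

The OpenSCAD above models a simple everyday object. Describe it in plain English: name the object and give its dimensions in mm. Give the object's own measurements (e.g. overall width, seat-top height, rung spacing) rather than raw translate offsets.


A long wooden bench with a 1580 mm (x) × 354 mm (y) seat, 40 mm thick, its top surface 430 mm above the floor. Four 60 mm square legs at the seat corners, flush with the edges, run from z = 0 to the seat underside.


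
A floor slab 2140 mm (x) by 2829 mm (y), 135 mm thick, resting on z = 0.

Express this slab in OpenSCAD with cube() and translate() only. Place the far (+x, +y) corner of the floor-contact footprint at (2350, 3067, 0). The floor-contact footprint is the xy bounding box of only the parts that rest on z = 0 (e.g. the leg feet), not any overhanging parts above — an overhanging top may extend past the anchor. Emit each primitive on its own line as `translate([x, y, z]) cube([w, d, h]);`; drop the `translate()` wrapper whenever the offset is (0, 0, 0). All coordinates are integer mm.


translate([210, 238, 0]) cube([2140, 2829, 135]);


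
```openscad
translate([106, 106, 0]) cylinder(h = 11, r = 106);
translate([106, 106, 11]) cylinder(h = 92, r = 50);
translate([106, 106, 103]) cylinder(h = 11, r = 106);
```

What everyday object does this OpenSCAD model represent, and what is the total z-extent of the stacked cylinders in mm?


A spool. The overall height is 114 mm.

Three coaxial cylinders, large–small–large — a spool. Two 11 mm flanges and a 92 mm core give 11 + 92 + 11 = 114 mm.


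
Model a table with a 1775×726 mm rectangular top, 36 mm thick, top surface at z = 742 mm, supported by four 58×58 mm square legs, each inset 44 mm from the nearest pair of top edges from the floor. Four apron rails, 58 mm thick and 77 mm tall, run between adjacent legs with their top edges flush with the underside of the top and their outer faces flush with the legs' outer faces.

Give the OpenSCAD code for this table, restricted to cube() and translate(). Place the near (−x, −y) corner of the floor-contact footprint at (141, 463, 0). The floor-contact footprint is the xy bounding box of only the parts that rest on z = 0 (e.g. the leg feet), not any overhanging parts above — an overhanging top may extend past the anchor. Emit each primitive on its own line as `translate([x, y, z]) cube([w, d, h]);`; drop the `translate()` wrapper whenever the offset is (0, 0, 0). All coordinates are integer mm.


translate([97, 419, 706]) cube([1775, 726, 36]);
translate([141, 463, 0]) cube([58, 58, 706]);
translate([1770, 463, 0]) cube([58, 58, 706]);
translate([141, 1043, 0]) cube([58, 58, 706]);
translate([1770, 1043, 0]) cube([58, 58, 706]);
translate([199, 463, 629]) cube([1571, 58, 77]);
translate([199, 1043, 629]) cube([1571, 58, 77]);
translate([141, 521, 629]) cube([58, 522, 77]);
translate([1770, 521, 629]) cube([58, 522, 77]);


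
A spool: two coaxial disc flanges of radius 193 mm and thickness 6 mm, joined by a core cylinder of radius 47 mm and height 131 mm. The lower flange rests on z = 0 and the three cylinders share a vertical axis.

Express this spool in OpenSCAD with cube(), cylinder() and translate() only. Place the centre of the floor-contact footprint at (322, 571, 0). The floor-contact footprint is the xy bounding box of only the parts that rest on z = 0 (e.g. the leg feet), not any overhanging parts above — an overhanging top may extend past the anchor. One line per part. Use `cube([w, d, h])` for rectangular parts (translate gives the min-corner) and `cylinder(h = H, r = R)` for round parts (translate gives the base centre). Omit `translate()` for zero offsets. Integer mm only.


translate([322, 571, 0]) cylinder(h = 6, r = 193);
translate([322, 571, 6]) cylinder(h = 131, r = 47);
translate([322, 571, 137]) cylinder(h = 6, r = 193);


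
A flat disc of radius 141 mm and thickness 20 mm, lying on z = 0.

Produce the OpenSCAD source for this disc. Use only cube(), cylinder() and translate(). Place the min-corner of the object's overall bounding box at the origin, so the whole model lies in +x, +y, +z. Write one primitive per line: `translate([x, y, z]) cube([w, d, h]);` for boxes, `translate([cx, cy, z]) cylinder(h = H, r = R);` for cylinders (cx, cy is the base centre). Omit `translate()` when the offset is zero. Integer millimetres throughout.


translate([141, 141, 0]) cylinder(h = 20, r = 141);


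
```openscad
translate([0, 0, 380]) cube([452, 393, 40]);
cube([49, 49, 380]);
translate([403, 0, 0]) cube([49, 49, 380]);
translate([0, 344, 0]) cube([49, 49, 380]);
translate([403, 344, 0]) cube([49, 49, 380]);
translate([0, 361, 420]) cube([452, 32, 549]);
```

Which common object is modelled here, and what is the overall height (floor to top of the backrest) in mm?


A chair. The overall height is 969 mm.

A slab on four corner posts with a tall panel at the back — a chair. The seat slab sits at z = 380 with thickness 40, and the 549 mm backrest starts at the seat top, so the overall height is 380 + 40 + 549 = 969 mm.


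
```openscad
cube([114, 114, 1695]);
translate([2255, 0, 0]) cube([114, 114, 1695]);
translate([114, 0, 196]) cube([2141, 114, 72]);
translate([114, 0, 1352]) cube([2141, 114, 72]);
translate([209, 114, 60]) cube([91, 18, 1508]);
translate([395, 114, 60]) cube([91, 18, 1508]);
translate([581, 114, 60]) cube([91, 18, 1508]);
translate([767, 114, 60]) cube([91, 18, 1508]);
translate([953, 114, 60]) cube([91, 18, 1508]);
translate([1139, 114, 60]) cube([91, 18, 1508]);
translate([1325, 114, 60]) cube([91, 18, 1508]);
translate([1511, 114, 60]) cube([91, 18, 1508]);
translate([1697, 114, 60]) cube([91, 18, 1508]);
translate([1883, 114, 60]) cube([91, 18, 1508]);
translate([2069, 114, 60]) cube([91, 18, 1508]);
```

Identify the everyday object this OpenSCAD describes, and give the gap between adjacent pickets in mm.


A fence section. The picket gap is 95 mm.

Two posts, two rails, 11 pickets — a fence section. Span 2141 mm holds 11 pickets of 91 mm with 12 equal gaps: ⌊(2141 − 11·91) / 12⌋ = 95 mm.


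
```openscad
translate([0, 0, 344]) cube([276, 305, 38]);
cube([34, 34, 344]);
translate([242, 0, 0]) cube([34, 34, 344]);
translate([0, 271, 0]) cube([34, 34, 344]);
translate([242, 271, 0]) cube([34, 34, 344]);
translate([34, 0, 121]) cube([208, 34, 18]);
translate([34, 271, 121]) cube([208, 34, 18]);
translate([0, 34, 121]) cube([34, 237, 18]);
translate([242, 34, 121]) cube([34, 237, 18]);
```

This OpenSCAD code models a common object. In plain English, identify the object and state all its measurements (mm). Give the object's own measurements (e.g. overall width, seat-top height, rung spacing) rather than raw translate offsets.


A four-legged stool. The seat is a 276×305×38 mm slab whose top surface is at z = 382 mm; four square legs, each 34×34 mm in cross-section, run from the floor (z = 0) to the underside of the seat, each flush with a corner of the seat. Four stretchers, 34 mm wide and 18 mm tall, connect adjacent legs with their undersides at z = 121 mm, each running between the inner faces of the legs it joins and aligned with the legs' outer faces on the other axis.


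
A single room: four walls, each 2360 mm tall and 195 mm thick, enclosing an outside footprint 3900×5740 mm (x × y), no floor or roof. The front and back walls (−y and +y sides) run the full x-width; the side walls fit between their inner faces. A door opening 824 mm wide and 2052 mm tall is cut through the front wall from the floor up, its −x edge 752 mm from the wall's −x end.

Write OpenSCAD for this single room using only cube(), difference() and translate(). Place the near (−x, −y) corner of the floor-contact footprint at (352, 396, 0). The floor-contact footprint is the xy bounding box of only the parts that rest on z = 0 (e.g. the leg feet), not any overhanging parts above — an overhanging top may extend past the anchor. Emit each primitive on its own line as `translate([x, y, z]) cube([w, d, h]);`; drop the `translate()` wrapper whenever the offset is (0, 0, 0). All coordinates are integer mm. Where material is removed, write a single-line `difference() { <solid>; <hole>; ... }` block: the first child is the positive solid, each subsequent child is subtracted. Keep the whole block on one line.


difference() { translate([352, 396, 0]) cube([3900, 195, 2360]); translate([1104, 396, 0]) cube([824, 195, 2052]); }
translate([352, 5941, 0]) cube([3900, 195, 2360]);
translate([352, 591, 0]) cube([195, 5350, 2360]);
translate([4057, 591, 0]) cube([195, 5350, 2360]);


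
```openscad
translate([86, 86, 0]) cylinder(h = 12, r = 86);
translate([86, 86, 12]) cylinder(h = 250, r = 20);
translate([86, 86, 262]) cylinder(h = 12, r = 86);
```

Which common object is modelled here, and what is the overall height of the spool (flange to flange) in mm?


A spool. The overall height is 274 mm.

Three coaxial cylinders, large–small–large — a spool. Two 12 mm flanges and a 250 mm core give 12 + 250 + 12 = 274 mm.


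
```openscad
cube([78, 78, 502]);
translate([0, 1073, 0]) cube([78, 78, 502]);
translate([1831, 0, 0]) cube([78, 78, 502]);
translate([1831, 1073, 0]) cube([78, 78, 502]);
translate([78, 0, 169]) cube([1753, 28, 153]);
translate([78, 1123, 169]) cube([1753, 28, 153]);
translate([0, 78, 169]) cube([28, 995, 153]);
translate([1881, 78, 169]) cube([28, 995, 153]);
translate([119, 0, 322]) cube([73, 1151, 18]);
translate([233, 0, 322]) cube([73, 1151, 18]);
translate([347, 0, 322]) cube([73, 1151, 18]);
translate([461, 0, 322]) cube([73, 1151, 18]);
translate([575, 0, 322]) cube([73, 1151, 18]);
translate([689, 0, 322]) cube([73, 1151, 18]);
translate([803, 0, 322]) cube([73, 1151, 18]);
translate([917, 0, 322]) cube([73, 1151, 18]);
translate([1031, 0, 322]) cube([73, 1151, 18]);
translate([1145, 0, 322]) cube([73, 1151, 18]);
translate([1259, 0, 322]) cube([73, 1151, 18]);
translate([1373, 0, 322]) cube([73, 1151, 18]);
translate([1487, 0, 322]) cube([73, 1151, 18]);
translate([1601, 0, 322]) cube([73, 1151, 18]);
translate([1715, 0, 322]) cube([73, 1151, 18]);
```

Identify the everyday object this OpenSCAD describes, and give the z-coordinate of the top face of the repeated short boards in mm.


A bed frame. The slat-top height is 340 mm.

Four posts, four rails, and a row of slats — a bed frame. Slats sit on the rails at z = 169 + 153 = 322; with slat thickness 18, the top is 340 mm.


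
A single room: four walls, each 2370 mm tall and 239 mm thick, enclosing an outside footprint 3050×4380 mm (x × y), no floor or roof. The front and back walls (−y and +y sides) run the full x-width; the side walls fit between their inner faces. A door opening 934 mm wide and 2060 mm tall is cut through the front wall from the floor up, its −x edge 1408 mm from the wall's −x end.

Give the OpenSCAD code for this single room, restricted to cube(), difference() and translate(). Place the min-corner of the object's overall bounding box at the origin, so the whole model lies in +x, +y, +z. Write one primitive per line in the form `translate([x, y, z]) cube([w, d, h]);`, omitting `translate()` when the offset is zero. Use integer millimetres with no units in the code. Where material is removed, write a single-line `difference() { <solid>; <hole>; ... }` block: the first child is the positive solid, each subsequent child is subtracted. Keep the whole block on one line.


difference() { cube([3050, 239, 2370]); translate([1408, 0, 0]) cube([934, 239, 2060]); }
translate([0, 4141, 0]) cube([3050, 239, 2370]);
translate([0, 239, 0]) cube([239, 3902, 2370]);
translate([2811, 239, 0]) cube([239, 3902, 2370]);
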